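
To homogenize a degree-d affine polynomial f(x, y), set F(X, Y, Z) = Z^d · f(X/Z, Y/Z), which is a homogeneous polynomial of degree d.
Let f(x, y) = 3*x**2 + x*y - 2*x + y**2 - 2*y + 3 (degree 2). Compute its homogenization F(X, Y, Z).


F(X, Y, Z) = 3*X**2 + X*Y - 2*X*Z + Y**2 - 2*Y*Z + 3*Z**2

deg(f) = 2.
Substitute x = X/Z, y = Y/Z into f, then multiply by Z^2.
  monomial 3·x^2·y^0 ↦ 3·X^2·Y^0·Z^0.
  monomial 1·x^1·y^1 ↦ 1·X^1·Y^1·Z^0.
  monomial -2·x^1·y^0 ↦ -2·X^1·Y^0·Z^1.
  monomial 1·x^0·y^2 ↦ 1·X^0·Y^2·Z^0.
  monomial -2·x^0·y^1 ↦ -2·X^0·Y^1·Z^1.
  monomial 3·x^0·y^0 ↦ 3·X^0·Y^0·Z^2.
Collecting: F(X, Y, Z) = 3*X**2 + X*Y - 2*X*Z + Y**2 - 2*Y*Z + 3*Z**2.


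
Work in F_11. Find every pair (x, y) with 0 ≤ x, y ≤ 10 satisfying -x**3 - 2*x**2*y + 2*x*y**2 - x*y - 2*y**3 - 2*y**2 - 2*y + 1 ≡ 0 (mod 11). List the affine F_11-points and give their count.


Affine F_11-points: {(0, 3), (1, 0), (1, 5), (1, 6), (5, 4), (9, 8), (10, 5)}; count = 7.

For each of the 121 pairs (x, y) ∈ F_11², evaluate f(x, y) mod 11. Record the zeros.
  x = 0: [0↦1, 1↦6, 2↦6, 3↦0, 4↦9, 5↦10, 6↦2, 7↦6, 8↦10, 9↦2, 10↦3]  zeros at y ∈ {3}
  x = 1: [0↦0, 1↦4, 2↦7, 3↦8, 4↦6, 5↦0, 6↦0, 7↦5, 8↦3, 9↦4, 10↦7]  zeros at y ∈ {0, 5, 6}
  x = 2: [0↦4, 1↦3, 2↦5, 3↦9, 4↦3, 5↦8, 6↦1, 7↦3, 8↦2, 9↦8, 10↦9]  zeros at y ∈ ∅
  x = 3: [0↦7, 1↦8, 2↦5, 3↦8, 4↦5, 5↦6, 6↦10, 7↦5, 8↦1, 9↦8, 10↦3]  zeros at y ∈ ∅
  x = 4: [0↦3, 1↦2, 2↦1, 3↦10, 4↦6, 5↦10, 6↦10, 7↦5, 8↦5, 9↦9, 10↦5]  zeros at y ∈ ∅
  x = 5: [0↦8, 1↦1, 2↦9, 3↦9, 4↦0, 5↦3, 6↦6, 7↦8, 8↦8, 9↦5, 10↦9]  zeros at y ∈ {4}
  x = 6: [0↦5, 1↦10, 2↦1, 3↦10, 4↦3, 5↦1, 6↦3, 7↦8, 8↦4, 9↦1, 10↦9]  zeros at y ∈ ∅
  x = 7: [0↦10, 1↦1, 2↦4, 3↦7, 4↦9, 5↦9, 6↦6, 7↦10, 8↦9, 9↦2, 10↦10]  zeros at y ∈ ∅
  x = 8: [0↦6, 1↦1, 2↦1, 3↦5, 4↦1, 5↦10, 6↦9, 7↦8, 8↦6, 9↦2, 10↦6]  zeros at y ∈ ∅
  x = 9: [0↦9, 1↦4, 2↦8, 3↦9, 4↦6, 5↦9, 6↦6, 7↦7, 8↦0, 9↦6, 10↦2]  zeros at y ∈ {8}
  x = 10: [0↦2, 1↦4, 2↦8, 3↦2, 4↦7, 5↦0, 6↦2, 7↦1, 8↦7, 9↦8, 10↦3]  zeros at y ∈ {5}
Collecting zeros: affine points = {(0, 3), (1, 0), (1, 5), (1, 6), (5, 4), (9, 8), (10, 5)}.
Total count |C(F_11)_aff| = 7.


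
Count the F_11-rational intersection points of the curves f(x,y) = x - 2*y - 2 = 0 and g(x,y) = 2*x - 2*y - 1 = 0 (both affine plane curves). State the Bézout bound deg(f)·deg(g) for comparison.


Common zeros: {(10, 4)}; count = 1; Bézout bound = 1.

deg(f) = 1, deg(g) = 1, so Bézout bound = 1.
Scan x ∈ F_11. For each x, list the y ∈ F_11 with f(x, y) ≡ 0 and those with g(x, y) ≡ 0 (mod 11); the common zeros in that column are the intersection.
  x = 0: f ≡ 0 at y ∈ {10}; g ≡ 0 at y ∈ {5}; common: ∅.
  x = 1: f ≡ 0 at y ∈ {5}; g ≡ 0 at y ∈ {6}; common: ∅.
  x = 2: f ≡ 0 at y ∈ {0}; g ≡ 0 at y ∈ {7}; common: ∅.
  x = 3: f ≡ 0 at y ∈ {6}; g ≡ 0 at y ∈ {8}; common: ∅.
  x = 4: f ≡ 0 at y ∈ {1}; g ≡ 0 at y ∈ {9}; common: ∅.
  x = 5: f ≡ 0 at y ∈ {7}; g ≡ 0 at y ∈ {10}; common: ∅.
  x = 6: f ≡ 0 at y ∈ {2}; g ≡ 0 at y ∈ {0}; common: ∅.
  x = 7: f ≡ 0 at y ∈ {8}; g ≡ 0 at y ∈ {1}; common: ∅.
  x = 8: f ≡ 0 at y ∈ {3}; g ≡ 0 at y ∈ {2}; common: ∅.
  x = 9: f ≡ 0 at y ∈ {9}; g ≡ 0 at y ∈ {3}; common: ∅.
  x = 10: f ≡ 0 at y ∈ {4}; g ≡ 0 at y ∈ {4}; common: {4}.
Collecting: common zeros = {(10, 4)}, so the count is 1.
Comparison with the Bézout bound: 1 ≤ 1 = deg(f)·deg(g), as expected for curves with no common component (the bound is attained).


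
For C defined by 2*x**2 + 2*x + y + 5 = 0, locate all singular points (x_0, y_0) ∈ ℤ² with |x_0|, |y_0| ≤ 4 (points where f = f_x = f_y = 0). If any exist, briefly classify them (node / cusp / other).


No singular points in the scanned grid; C is smooth there.

Compute partial derivatives:
  f_x = 4*x + 2.
  f_y = 1.
f_y = 1 is a nonzero constant, so f_y never vanishes: no point (x, y) can satisfy f = f_x = f_y = 0. In particular no (x, y) ∈ {−4, ..., 4}² is singular; the curve is smooth.


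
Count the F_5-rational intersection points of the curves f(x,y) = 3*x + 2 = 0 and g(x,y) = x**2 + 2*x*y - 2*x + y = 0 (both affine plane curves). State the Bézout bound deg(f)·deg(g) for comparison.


Common zeros: {(1, 2)}; count = 1; Bézout bound = 2.

deg(f) = 1, deg(g) = 2, so Bézout bound = 2.
Scan x ∈ F_5. For each x, list the y ∈ F_5 with f(x, y) ≡ 0 and those with g(x, y) ≡ 0 (mod 5); the common zeros in that column are the intersection.
  x = 0: f ≡ 0 at y ∈ ∅; g ≡ 0 at y ∈ {0}; common: ∅.
  x = 1: f ≡ 0 at y ∈ {0, 1, 2, 3, 4}; g ≡ 0 at y ∈ {2}; common: {2}.
  x = 2: f ≡ 0 at y ∈ ∅; g ≡ 0 at y ∈ {0, 1, 2, 3, 4}; common: ∅.
  x = 3: f ≡ 0 at y ∈ ∅; g ≡ 0 at y ∈ {1}; common: ∅.
  x = 4: f ≡ 0 at y ∈ ∅; g ≡ 0 at y ∈ {3}; common: ∅.
Collecting: common zeros = {(1, 2)}, so the count is 1.
Comparison with the Bézout bound: 1 ≤ 2 = deg(f)·deg(g), as expected for curves with no common component (the affine F_5-count falls short of the bound because intersections may lie at infinity, over extension fields, or carry multiplicity).


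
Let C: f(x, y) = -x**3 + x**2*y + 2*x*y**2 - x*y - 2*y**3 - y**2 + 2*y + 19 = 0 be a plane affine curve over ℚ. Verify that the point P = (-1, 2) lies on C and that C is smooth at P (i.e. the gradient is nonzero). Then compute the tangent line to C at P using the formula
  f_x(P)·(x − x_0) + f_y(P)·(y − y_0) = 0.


Tangent line at P: -x - 32*y + 63 = 0.

Step 1: f(-1, 2) = 0, so P lies on C.
Step 2: partial derivatives
  f_x(x, y) = -3*x**2 + 2*x*y + 2*y**2 - y, f_y(x, y) = x**2 + 4*x*y - x - 6*y**2 - 2*y + 2.
  f_x(P) = -1, f_y(P) = -32 (gradient nonzero, so P is smooth).
Step 3: tangent line at P: -1·(x − -1) + -32·(y − 2) = 0.
Expanding: -x - 32*y + 63 = 0.


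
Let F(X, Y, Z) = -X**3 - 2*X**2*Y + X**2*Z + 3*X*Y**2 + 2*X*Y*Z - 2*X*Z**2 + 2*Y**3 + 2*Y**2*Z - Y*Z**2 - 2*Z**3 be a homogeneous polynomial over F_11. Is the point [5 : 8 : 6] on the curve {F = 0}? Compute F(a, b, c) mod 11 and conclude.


F(5,8,6) ≡ 6 (mod 11); P is NOT on the curve.

Evaluate F(5, 8, 6) term-by-term (mod 11).
  -X**3 ↦ -1·125·1·1 = -125
  -2*X**2*Y ↦ -2·25·8·1 = -400
  X**2*Z ↦ 1·25·1·6 = 150
  3*X*Y**2 ↦ 3·5·64·1 = 960
  2*X*Y*Z ↦ 2·5·8·6 = 480
  -2*X*Z**2 ↦ -2·5·1·36 = -360
  2*Y**3 ↦ 2·1·512·1 = 1024
  2*Y**2*Z ↦ 2·1·64·6 = 768
  -Y*Z**2 ↦ -1·1·8·36 = -288
  -2*Z**3 ↦ -2·1·1·216 = -432
Sum: F(5, 8, 6) = (-125) + (-400) + (150) + (960) + (480) + (-360) + (1024) + (768) + (-288) + (-432) = 1777.
Reducing mod 11: 1777 ≡ 6 (mod 11).
Since F(a, b, c) ≡ 6 ≠ 0 (mod 11), P does NOT lie on the curve.


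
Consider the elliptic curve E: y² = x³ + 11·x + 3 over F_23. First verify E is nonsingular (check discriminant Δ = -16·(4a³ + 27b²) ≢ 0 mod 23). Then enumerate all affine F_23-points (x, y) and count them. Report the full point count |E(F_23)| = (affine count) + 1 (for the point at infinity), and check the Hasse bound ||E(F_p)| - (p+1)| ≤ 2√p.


Affine points = {(0, 7), (0, 16), (6, 3), (6, 20), (7, 3), (7, 20), (9, 7), (9, 16), (10, 3), (10, 20), (11, 11), (11, 12), (12, 0), (14, 7), (14, 16), (15, 1), (15, 22), (20, 9), (20, 14)}; affine count = 19; |E(F_23)| = 20.

Discriminant check: Δ ∝ 4a³ + 27b² = 4·11³ + 27·3² = 4·1331 + 27·9 ≡ 1 (mod 23). Nonzero ⇒ E is nonsingular.
For each x ∈ F_23, compute rhs = x³ + 11·x + 3 mod 23, then count y ∈ F_23 with y² ≡ rhs.
  x = 0: rhs = 3, matching y values: 7, 16 (2 points).
  x = 1: rhs = 15, matching y values: none (0 points).
  x = 2: rhs = 10, matching y values: none (0 points).
  x = 3: rhs = 17, matching y values: none (0 points).
  x = 4: rhs = 19, matching y values: none (0 points).
  x = 5: rhs = 22, matching y values: none (0 points).
  x = 6: rhs = 9, matching y values: 3, 20 (2 points).
  x = 7: rhs = 9, matching y values: 3, 20 (2 points).
  x = 8: rhs = 5, matching y values: none (0 points).
  x = 9: rhs = 3, matching y values: 7, 16 (2 points).
  x = 10: rhs = 9, matching y values: 3, 20 (2 points).
  x = 11: rhs = 6, matching y values: 11, 12 (2 points).
  x = 12: rhs = 0, matching y values: 0 (1 points).
  x = 13: rhs = 20, matching y values: none (0 points).
  x = 14: rhs = 3, matching y values: 7, 16 (2 points).
  x = 15: rhs = 1, matching y values: 1, 22 (2 points).
  x = 16: rhs = 20, matching y values: none (0 points).
  x = 17: rhs = 20, matching y values: none (0 points).
  x = 18: rhs = 7, matching y values: none (0 points).
  x = 19: rhs = 10, matching y values: none (0 points).
  x = 20: rhs = 12, matching y values: 9, 14 (2 points).
  x = 21: rhs = 19, matching y values: none (0 points).
  x = 22: rhs = 14, matching y values: none (0 points).
Total affine count: 19.
Full point count |E(F_23)| = 19 + 1 = 20.
Hasse bound: |20 − (23+1)| = |-4| = 4 ≤ 2√23 ≈ 9.5917 ✓.


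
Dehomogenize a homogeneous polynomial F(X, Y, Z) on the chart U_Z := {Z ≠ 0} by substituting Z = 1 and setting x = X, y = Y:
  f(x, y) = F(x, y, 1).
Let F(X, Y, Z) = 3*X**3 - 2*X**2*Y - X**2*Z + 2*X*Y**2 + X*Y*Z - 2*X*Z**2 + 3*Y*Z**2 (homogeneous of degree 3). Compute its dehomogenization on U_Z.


f(x, y) = 3*x**3 - 2*x**2*y - x**2 + 2*x*y**2 + x*y - 2*x + 3*y

On U_Z we set Z = 1. Each monomial c·X^i·Y^j·Z^k in F becomes c·x^i·y^j·1^k = c·x^i·y^j.
Substituting Z = 1: F(X, Y, 1) = 3*x**3 - 2*x**2*y - x**2 + 2*x*y**2 + x*y - 2*x + 3*y.
Note: deg(f) ≤ deg(F) = 3; strict inequality happens when F is divisible by Z (lost terms).


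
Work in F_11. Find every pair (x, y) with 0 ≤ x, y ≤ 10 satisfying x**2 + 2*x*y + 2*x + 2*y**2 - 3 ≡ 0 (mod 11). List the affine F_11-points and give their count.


Affine F_11-points: {(1, 0), (1, 10), (2, 1), (2, 8), (5, 1), (5, 5), (6, 2), (6, 3), (8, 0), (8, 3), (10, 2), (10, 10)}; count = 12.

For each of the 121 pairs (x, y) ∈ F_11², evaluate f(x, y) mod 11. Record the zeros.
  x = 0: [0↦8, 1↦10, 2↦5, 3↦4, 4↦7, 5↦3, 6↦3, 7↦7, 8↦4, 9↦5, 10↦10]  zeros at y ∈ ∅
  x = 1: [0↦0, 1↦4, 2↦1, 3↦2, 4↦7, 5↦5, 6↦7, 7↦2, 8↦1, 9↦4, 10↦0]  zeros at y ∈ {0, 10}
  x = 2: [0↦5, 1↦0, 2↦10, 3↦2, 4↦9, 5↦9, 6↦2, 7↦10, 8↦0, 9↦5, 10↦3]  zeros at y ∈ {1, 8}
  x = 3: [0↦1, 1↦9, 2↦10, 3↦4, 4↦2, 5↦4, 6↦10, 7↦9, 8↦1, 9↦8, 10↦8]  zeros at y ∈ ∅
  x = 4: [0↦10, 1↦9, 2↦1, 3↦8, 4↦8, 5↦1, 6↦9, 7↦10, 8↦4, 9↦2, 10↦4]  zeros at y ∈ ∅
  x = 5: [0↦10, 1↦0, 2↦5, 3↦3, 4↦5, 5↦0, 6↦10, 7↦2, 8↦9, 9↦9, 10↦2]  zeros at y ∈ {1, 5}
  x = 6: [0↦1, 1↦4, 2↦0, 3↦0, 4↦4, 5↦1, 6↦2, 7↦7, 8↦5, 9↦7, 10↦2]  zeros at y ∈ {2, 3}
  x = 7: [0↦5, 1↦10, 2↦8, 3↦10, 4↦5, 5↦4, 6↦7, 7↦3, 8↦3, 9↦7, 10↦4]  zeros at y ∈ ∅
  x = 8: [0↦0, 1↦7, 2↦7, 3↦0, 4↦8, 5↦9, 6↦3, 7↦1, 8↦3, 9↦9, 10↦8]  zeros at y ∈ {0, 3}
  x = 9: [0↦8, 1↦6, 2↦8, 3↦3, 4↦2, 5↦5, 6↦1, 7↦1, 8↦5, 9↦2, 10↦3]  zeros at y ∈ ∅
  x = 10: [0↦7, 1↦7, 2↦0, 3↦8, 4↦9, 5↦3, 6↦1, 7↦3, 8↦9, 9↦8, 10↦0]  zeros at y ∈ {2, 10}
Collecting zeros: affine points = {(1, 0), (1, 10), (2, 1), (2, 8), (5, 1), (5, 5), (6, 2), (6, 3), (8, 0), (8, 3), (10, 2), (10, 10)}.
Total count |C(F_11)_aff| = 12.


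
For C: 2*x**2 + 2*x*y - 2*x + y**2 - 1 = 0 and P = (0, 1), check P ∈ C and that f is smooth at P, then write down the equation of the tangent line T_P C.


Tangent line at P: 2*y - 2 = 0.

Step 1: f(0, 1) = 0, so P lies on C.
Step 2: partial derivatives
  f_x(x, y) = 4*x + 2*y - 2, f_y(x, y) = 2*x + 2*y.
  f_x(P) = 0, f_y(P) = 2 (gradient nonzero, so P is smooth).
Step 3: tangent line at P: 0·(x − 0) + 2·(y − 1) = 0.
Expanding: 2*y - 2 = 0.


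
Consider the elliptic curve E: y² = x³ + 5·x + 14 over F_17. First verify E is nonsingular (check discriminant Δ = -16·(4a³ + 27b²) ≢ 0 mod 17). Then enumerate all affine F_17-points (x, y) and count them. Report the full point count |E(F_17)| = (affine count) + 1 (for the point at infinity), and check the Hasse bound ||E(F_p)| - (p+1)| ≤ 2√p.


Affine points = {(2, 7), (2, 10), (4, 8), (4, 9), (7, 1), (7, 16), (12, 0), (13, 7), (13, 10), (15, 8), (15, 9), (16, 5), (16, 12)}; affine count = 13; |E(F_17)| = 14.

Discriminant check: Δ ∝ 4a³ + 27b² = 4·5³ + 27·14² = 4·125 + 27·196 ≡ 12 (mod 17). Nonzero ⇒ E is nonsingular.
For each x ∈ F_17, compute rhs = x³ + 5·x + 14 mod 17, then count y ∈ F_17 with y² ≡ rhs.
  x = 0: rhs = 14, matching y values: none (0 points).
  x = 1: rhs = 3, matching y values: none (0 points).
  x = 2: rhs = 15, matching y values: 7, 10 (2 points).
  x = 3: rhs = 5, matching y values: none (0 points).
  x = 4: rhs = 13, matching y values: 8, 9 (2 points).
  x = 5: rhs = 11, matching y values: none (0 points).
  x = 6: rhs = 5, matching y values: none (0 points).
  x = 7: rhs = 1, matching y values: 1, 16 (2 points).
  x = 8: rhs = 5, matching y values: none (0 points).
  x = 9: rhs = 6, matching y values: none (0 points).
  x = 10: rhs = 10, matching y values: none (0 points).
  x = 11: rhs = 6, matching y values: none (0 points).
  x = 12: rhs = 0, matching y values: 0 (1 points).
  x = 13: rhs = 15, matching y values: 7, 10 (2 points).
  x = 14: rhs = 6, matching y values: none (0 points).
  x = 15: rhs = 13, matching y values: 8, 9 (2 points).
  x = 16: rhs = 8, matching y values: 5, 12 (2 points).
Total affine count: 13.
Full point count |E(F_17)| = 13 + 1 = 14.
Hasse bound: |14 − (17+1)| = |-4| = 4 ≤ 2√17 ≈ 8.2462 ✓.


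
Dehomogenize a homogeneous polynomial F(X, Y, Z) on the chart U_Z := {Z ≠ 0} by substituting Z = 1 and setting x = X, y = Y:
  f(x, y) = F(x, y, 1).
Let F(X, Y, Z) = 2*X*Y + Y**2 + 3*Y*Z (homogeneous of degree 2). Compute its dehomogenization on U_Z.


f(x, y) = 2*x*y + y**2 + 3*y

On U_Z we set Z = 1. Each monomial c·X^i·Y^j·Z^k in F becomes c·x^i·y^j·1^k = c·x^i·y^j.
Substituting Z = 1: F(X, Y, 1) = 2*x*y + y**2 + 3*y.
Note: deg(f) ≤ deg(F) = 2; strict inequality happens when F is divisible by Z (lost terms).


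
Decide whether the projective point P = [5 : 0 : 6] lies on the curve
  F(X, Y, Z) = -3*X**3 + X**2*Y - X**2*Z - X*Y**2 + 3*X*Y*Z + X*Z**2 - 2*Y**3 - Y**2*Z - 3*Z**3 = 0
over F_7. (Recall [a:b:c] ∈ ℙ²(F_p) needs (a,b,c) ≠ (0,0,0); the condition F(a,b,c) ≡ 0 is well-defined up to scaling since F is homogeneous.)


F(5,0,6) ≡ 1 (mod 7); P is NOT on the curve.

Evaluate F(5, 0, 6) term-by-term (mod 7).
  -3*X**3 ↦ -3·125·1·1 = -375
  X**2*Y ↦ 1·25·0·1 = 0
  -X**2*Z ↦ -1·25·1·6 = -150
  -X*Y**2 ↦ -1·5·0·1 = 0
  3*X*Y*Z ↦ 3·5·0·6 = 0
  X*Z**2 ↦ 1·5·1·36 = 180
  -2*Y**3 ↦ -2·1·0·1 = 0
  -Y**2*Z ↦ -1·1·0·6 = 0
  -3*Z**3 ↦ -3·1·1·216 = -648
Sum: F(5, 0, 6) = (-375) + (0) + (-150) + (0) + (0) + (180) + (0) + (0) + (-648) = -993.
Reducing mod 7: -993 ≡ 1 (mod 7).
Since F(a, b, c) ≡ 1 ≠ 0 (mod 7), P does NOT lie on the curve.


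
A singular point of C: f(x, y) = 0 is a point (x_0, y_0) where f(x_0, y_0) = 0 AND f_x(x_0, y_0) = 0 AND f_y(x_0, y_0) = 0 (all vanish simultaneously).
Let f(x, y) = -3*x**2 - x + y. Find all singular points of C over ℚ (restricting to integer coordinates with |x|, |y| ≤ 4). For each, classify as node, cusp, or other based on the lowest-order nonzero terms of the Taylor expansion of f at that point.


No singular points in the scanned grid; C is smooth there.

Compute partial derivatives:
  f_x = -6*x - 1.
  f_y = 1.
f_y = 1 is a nonzero constant, so f_y never vanishes: no point (x, y) can satisfy f = f_x = f_y = 0. In particular no (x, y) ∈ {−4, ..., 4}² is singular; the curve is smooth.


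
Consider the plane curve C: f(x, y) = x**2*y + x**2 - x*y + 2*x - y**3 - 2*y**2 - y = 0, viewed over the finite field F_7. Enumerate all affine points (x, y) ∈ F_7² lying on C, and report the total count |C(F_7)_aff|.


Affine F_7-points: {(0, 0), (0, 6), (2, 4), (4, 4), (5, 0)}; count = 5.

For each of the 49 pairs (x, y) ∈ F_7², evaluate f(x, y) mod 7. Record the zeros.
  x = 0: [0↦0, 1↦3, 2↦3, 3↦1, 4↦5, 5↦2, 6↦0]  zeros at y ∈ {0, 6}
  x = 1: [0↦3, 1↦6, 2↦6, 3↦4, 4↦1, 5↦5, 6↦3]  zeros at y ∈ ∅
  x = 2: [0↦1, 1↦6, 2↦1, 3↦1, 4↦0, 5↦6, 6↦6]  zeros at y ∈ {4}
  x = 3: [0↦1, 1↦3, 2↦2, 3↦6, 4↦2, 5↦5, 6↦2]  zeros at y ∈ ∅
  x = 4: [0↦3, 1↦4, 2↦2, 3↦5, 4↦0, 5↦2, 6↦5]  zeros at y ∈ {4}
  x = 5: [0↦0, 1↦2, 2↦1, 3↦5, 4↦1, 5↦4, 6↦1]  zeros at y ∈ {0}
  x = 6: [0↦6, 1↦4, 2↦6, 3↦6, 4↦5, 5↦4, 6↦4]  zeros at y ∈ ∅
Collecting zeros: affine points = {(0, 0), (0, 6), (2, 4), (4, 4), (5, 0)}.
Total count |C(F_7)_aff| = 5.


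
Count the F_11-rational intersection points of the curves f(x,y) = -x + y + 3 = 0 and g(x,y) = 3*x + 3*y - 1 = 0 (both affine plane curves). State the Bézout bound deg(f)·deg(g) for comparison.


Common zeros: {(9, 6)}; count = 1; Bézout bound = 1.

deg(f) = 1, deg(g) = 1, so Bézout bound = 1.
Scan x ∈ F_11. For each x, list the y ∈ F_11 with f(x, y) ≡ 0 and those with g(x, y) ≡ 0 (mod 11); the common zeros in that column are the intersection.
  x = 0: f ≡ 0 at y ∈ {8}; g ≡ 0 at y ∈ {4}; common: ∅.
  x = 1: f ≡ 0 at y ∈ {9}; g ≡ 0 at y ∈ {3}; common: ∅.
  x = 2: f ≡ 0 at y ∈ {10}; g ≡ 0 at y ∈ {2}; common: ∅.
  x = 3: f ≡ 0 at y ∈ {0}; g ≡ 0 at y ∈ {1}; common: ∅.
  x = 4: f ≡ 0 at y ∈ {1}; g ≡ 0 at y ∈ {0}; common: ∅.
  x = 5: f ≡ 0 at y ∈ {2}; g ≡ 0 at y ∈ {10}; common: ∅.
  x = 6: f ≡ 0 at y ∈ {3}; g ≡ 0 at y ∈ {9}; common: ∅.
  x = 7: f ≡ 0 at y ∈ {4}; g ≡ 0 at y ∈ {8}; common: ∅.
  x = 8: f ≡ 0 at y ∈ {5}; g ≡ 0 at y ∈ {7}; common: ∅.
  x = 9: f ≡ 0 at y ∈ {6}; g ≡ 0 at y ∈ {6}; common: {6}.
  x = 10: f ≡ 0 at y ∈ {7}; g ≡ 0 at y ∈ {5}; common: ∅.
Collecting: common zeros = {(9, 6)}, so the count is 1.
Comparison with the Bézout bound: 1 ≤ 1 = deg(f)·deg(g), as expected for curves with no common component (the bound is attained).


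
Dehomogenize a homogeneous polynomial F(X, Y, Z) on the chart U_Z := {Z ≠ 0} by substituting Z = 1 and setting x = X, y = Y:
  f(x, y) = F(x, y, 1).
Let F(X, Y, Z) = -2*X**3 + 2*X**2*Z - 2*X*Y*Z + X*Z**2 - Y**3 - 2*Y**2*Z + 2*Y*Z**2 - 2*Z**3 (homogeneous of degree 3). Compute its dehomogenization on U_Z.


f(x, y) = -2*x**3 + 2*x**2 - 2*x*y + x - y**3 - 2*y**2 + 2*y - 2

On U_Z we set Z = 1. Each monomial c·X^i·Y^j·Z^k in F becomes c·x^i·y^j·1^k = c·x^i·y^j.
Substituting Z = 1: F(X, Y, 1) = -2*x**3 + 2*x**2 - 2*x*y + x - y**3 - 2*y**2 + 2*y - 2.
Note: deg(f) ≤ deg(F) = 3; strict inequality happens when F is divisible by Z (lost terms).


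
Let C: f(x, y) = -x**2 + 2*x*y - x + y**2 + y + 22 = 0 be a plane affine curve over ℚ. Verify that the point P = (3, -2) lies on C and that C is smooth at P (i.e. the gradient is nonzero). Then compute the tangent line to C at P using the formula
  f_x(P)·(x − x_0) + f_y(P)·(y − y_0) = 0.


Tangent line at P: -11*x + 3*y + 39 = 0.

Step 1: f(3, -2) = 0, so P lies on C.
Step 2: partial derivatives
  f_x(x, y) = -2*x + 2*y - 1, f_y(x, y) = 2*x + 2*y + 1.
  f_x(P) = -11, f_y(P) = 3 (gradient nonzero, so P is smooth).
Step 3: tangent line at P: -11·(x − 3) + 3·(y − -2) = 0.
Expanding: -11*x + 3*y + 39 = 0.


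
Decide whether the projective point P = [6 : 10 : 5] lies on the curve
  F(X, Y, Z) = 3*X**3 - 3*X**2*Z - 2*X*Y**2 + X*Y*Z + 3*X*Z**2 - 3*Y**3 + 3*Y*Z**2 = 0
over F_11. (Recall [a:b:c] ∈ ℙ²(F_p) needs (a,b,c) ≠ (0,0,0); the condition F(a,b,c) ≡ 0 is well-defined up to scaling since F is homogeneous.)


F(6,10,5) ≡ 4 (mod 11); P is NOT on the curve.

Evaluate F(6, 10, 5) term-by-term (mod 11).
  3*X**3 ↦ 3·216·1·1 = 648
  -3*X**2*Z ↦ -3·36·1·5 = -540
  -2*X*Y**2 ↦ -2·6·100·1 = -1200
  X*Y*Z ↦ 1·6·10·5 = 300
  3*X*Z**2 ↦ 3·6·1·25 = 450
  -3*Y**3 ↦ -3·1·1000·1 = -3000
  3*Y*Z**2 ↦ 3·1·10·25 = 750
Sum: F(6, 10, 5) = (648) + (-540) + (-1200) + (300) + (450) + (-3000) + (750) = -2592.
Reducing mod 11: -2592 ≡ 4 (mod 11).
Since F(a, b, c) ≡ 4 ≠ 0 (mod 11), P does NOT lie on the curve.


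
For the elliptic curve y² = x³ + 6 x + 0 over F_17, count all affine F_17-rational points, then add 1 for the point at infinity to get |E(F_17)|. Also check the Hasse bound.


Affine points = {(0, 0), (5, 6), (5, 11), (8, 4), (8, 13), (9, 1), (9, 16), (12, 7), (12, 10)}; affine count = 9; |E(F_17)| = 10.

Discriminant check: Δ ∝ 4a³ + 27b² = 4·6³ + 27·0² = 4·216 + 27·0 ≡ 14 (mod 17). Nonzero ⇒ E is nonsingular.
For each x ∈ F_17, compute rhs = x³ + 6·x + 0 mod 17, then count y ∈ F_17 with y² ≡ rhs.
  x = 0: rhs = 0, matching y values: 0 (1 points).
  x = 1: rhs = 7, matching y values: none (0 points).
  x = 2: rhs = 3, matching y values: none (0 points).
  x = 3: rhs = 11, matching y values: none (0 points).
  x = 4: rhs = 3, matching y values: none (0 points).
  x = 5: rhs = 2, matching y values: 6, 11 (2 points).
  x = 6: rhs = 14, matching y values: none (0 points).
  x = 7: rhs = 11, matching y values: none (0 points).
  x = 8: rhs = 16, matching y values: 4, 13 (2 points).
  x = 9: rhs = 1, matching y values: 1, 16 (2 points).
  x = 10: rhs = 6, matching y values: none (0 points).
  x = 11: rhs = 3, matching y values: none (0 points).
  x = 12: rhs = 15, matching y values: 7, 10 (2 points).
  x = 13: rhs = 14, matching y values: none (0 points).
  x = 14: rhs = 6, matching y values: none (0 points).
  x = 15: rhs = 14, matching y values: none (0 points).
  x = 16: rhs = 10, matching y values: none (0 points).
Total affine count: 9.
Full point count |E(F_17)| = 9 + 1 = 10.
Hasse bound: |10 − (17+1)| = |-8| = 8 ≤ 2√17 ≈ 8.2462 ✓.


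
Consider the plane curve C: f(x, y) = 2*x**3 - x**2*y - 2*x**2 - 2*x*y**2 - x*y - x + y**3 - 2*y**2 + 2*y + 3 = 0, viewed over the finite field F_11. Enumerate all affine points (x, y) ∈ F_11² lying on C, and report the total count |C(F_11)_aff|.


Affine F_11-points: {(0, 5), (1, 9), (2, 1), (3, 8), (4, 3), (5, 0), (5, 3), (5, 9), (7, 4), (8, 0), (9, 4), (10, 0), (10, 3), (10, 8)}; count = 14.

For each of the 121 pairs (x, y) ∈ F_11², evaluate f(x, y) mod 11. Record the zeros.
  x = 0: [0↦3, 1↦4, 2↦7, 3↦7, 4↦10, 5↦0, 6↦5, 7↦9, 8↦7, 9↦5, 10↦9]  zeros at y ∈ {5}
  x = 1: [0↦2, 1↦10, 2↦5, 3↦4, 4↦2, 5↦5, 6↦8, 7↦6, 8↦5, 9↦0, 10↦8]  zeros at y ∈ {9}
  x = 2: [0↦9, 1↦0, 2↦7, 3↦3, 4↦5, 5↦8, 6↦7, 7↦8, 8↦6, 9↦7, 10↦6]  zeros at y ∈ {1}
  x = 3: [0↦3, 1↦8, 2↦3, 3↦5, 4↦9, 5↦10, 6↦3, 7↦5, 8↦0, 9↦5, 10↦4]  zeros at y ∈ {8}
  x = 4: [0↦7, 1↦2, 2↦5, 3↦0, 4↦4, 5↦1, 6↦8, 7↦9, 8↦10, 9↦6, 10↦3]  zeros at y ∈ {3}
  x = 5: [0↦0, 1↦5, 2↦3, 3↦0, 4↦2, 5↦4, 6↦1, 7↦10, 8↦4, 9↦0, 10↦4]  zeros at y ∈ {0, 3, 9}
  x = 6: [0↦5, 1↦7, 2↦9, 3↦6, 4↦4, 5↦9, 6↦5, 7↦9, 8↦5, 9↦10, 10↦8]  zeros at y ∈ ∅
  x = 7: [0↦1, 1↦9, 2↦2, 3↦8, 4↦0, 5↦6, 6↦10, 7↦7, 8↦3, 9↦4, 10↦5]  zeros at y ∈ {4}
  x = 8: [0↦0, 1↦1, 2↦5, 3↦7, 4↦2, 5↦7, 6↦6, 7↦5, 8↦10, 9↦5, 10↦7]  zeros at y ∈ {0}
  x = 9: [0↦3, 1↦6, 2↦8, 3↦4, 4↦0, 5↦2, 6↦5, 7↦4, 8↦5, 9↦3, 10↦4]  zeros at y ∈ {4}
  x = 10: [0↦0, 1↦3, 2↦1, 3↦0, 4↦6, 5↦3, 6↦8, 7↦5, 8↦0, 9↦10, 10↦8]  zeros at y ∈ {0, 3, 8}
Collecting zeros: affine points = {(0, 5), (1, 9), (2, 1), (3, 8), (4, 3), (5, 0), (5, 3), (5, 9), (7, 4), (8, 0), (9, 4), (10, 0), (10, 3), (10, 8)}.
Total count |C(F_11)_aff| = 14.


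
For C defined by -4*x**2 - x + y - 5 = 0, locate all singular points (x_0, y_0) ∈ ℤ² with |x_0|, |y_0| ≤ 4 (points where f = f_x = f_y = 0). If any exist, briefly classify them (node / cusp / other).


No singular points in the scanned grid; C is smooth there.

Compute partial derivatives:
  f_x = -8*x - 1.
  f_y = 1.
f_y = 1 is a nonzero constant, so f_y never vanishes: no point (x, y) can satisfy f = f_x = f_y = 0. In particular no (x, y) ∈ {−4, ..., 4}² is singular; the curve is smooth.


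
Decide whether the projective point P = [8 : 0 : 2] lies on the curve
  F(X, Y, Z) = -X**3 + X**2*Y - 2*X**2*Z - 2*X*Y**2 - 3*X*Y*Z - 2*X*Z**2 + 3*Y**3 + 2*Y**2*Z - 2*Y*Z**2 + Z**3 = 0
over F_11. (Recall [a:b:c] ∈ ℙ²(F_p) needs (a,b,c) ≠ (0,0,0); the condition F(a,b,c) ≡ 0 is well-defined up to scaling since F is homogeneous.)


F(8,0,2) ≡ 1 (mod 11); P is NOT on the curve.

Evaluate F(8, 0, 2) term-by-term (mod 11).
  -X**3 ↦ -1·512·1·1 = -512
  X**2*Y ↦ 1·64·0·1 = 0
  -2*X**2*Z ↦ -2·64·1·2 = -256
  -2*X*Y**2 ↦ -2·8·0·1 = 0
  -3*X*Y*Z ↦ -3·8·0·2 = 0
  -2*X*Z**2 ↦ -2·8·1·4 = -64
  3*Y**3 ↦ 3·1·0·1 = 0
  2*Y**2*Z ↦ 2·1·0·2 = 0
  -2*Y*Z**2 ↦ -2·1·0·4 = 0
  Z**3 ↦ 1·1·1·8 = 8
Sum: F(8, 0, 2) = (-512) + (0) + (-256) + (0) + (0) + (-64) + (0) + (0) + (0) + (8) = -824.
Reducing mod 11: -824 ≡ 1 (mod 11).
Since F(a, b, c) ≡ 1 ≠ 0 (mod 11), P does NOT lie on the curve.


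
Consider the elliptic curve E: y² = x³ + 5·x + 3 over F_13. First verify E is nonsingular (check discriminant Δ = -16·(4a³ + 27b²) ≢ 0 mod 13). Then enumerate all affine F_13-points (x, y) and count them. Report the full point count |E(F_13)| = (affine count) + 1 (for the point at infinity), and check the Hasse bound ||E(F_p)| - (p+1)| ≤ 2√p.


Affine points = {(0, 4), (0, 9), (1, 3), (1, 10), (4, 3), (4, 10), (5, 6), (5, 7), (7, 2), (7, 11), (8, 3), (8, 10), (9, 6), (9, 7), (10, 0), (12, 6), (12, 7)}; affine count = 17; |E(F_13)| = 18.

Discriminant check: Δ ∝ 4a³ + 27b² = 4·5³ + 27·3² = 4·125 + 27·9 ≡ 2 (mod 13). Nonzero ⇒ E is nonsingular.
For each x ∈ F_13, compute rhs = x³ + 5·x + 3 mod 13, then count y ∈ F_13 with y² ≡ rhs.
  x = 0: rhs = 3, matching y values: 4, 9 (2 points).
  x = 1: rhs = 9, matching y values: 3, 10 (2 points).
  x = 2: rhs = 8, matching y values: none (0 points).
  x = 3: rhs = 6, matching y values: none (0 points).
  x = 4: rhs = 9, matching y values: 3, 10 (2 points).
  x = 5: rhs = 10, matching y values: 6, 7 (2 points).
  x = 6: rhs = 2, matching y values: none (0 points).
  x = 7: rhs = 4, matching y values: 2, 11 (2 points).
  x = 8: rhs = 9, matching y values: 3, 10 (2 points).
  x = 9: rhs = 10, matching y values: 6, 7 (2 points).
  x = 10: rhs = 0, matching y values: 0 (1 points).
  x = 11: rhs = 11, matching y values: none (0 points).
  x = 12: rhs = 10, matching y values: 6, 7 (2 points).
Total affine count: 17.
Full point count |E(F_13)| = 17 + 1 = 18.
Hasse bound: |18 − (13+1)| = |4| = 4 ≤ 2√13 ≈ 7.2111 ✓.


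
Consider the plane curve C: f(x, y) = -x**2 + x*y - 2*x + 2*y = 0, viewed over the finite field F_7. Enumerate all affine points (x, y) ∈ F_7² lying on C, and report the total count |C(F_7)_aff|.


Affine F_7-points: {(0, 0), (1, 1), (2, 2), (3, 3), (4, 4), (5, 0), (5, 1), (5, 2), (5, 3), (5, 4), (5, 5), (5, 6), (6, 6)}; count = 13.

For each of the 49 pairs (x, y) ∈ F_7², evaluate f(x, y) mod 7. Record the zeros.
  x = 0: [0↦0, 1↦2, 2↦4, 3↦6, 4↦1, 5↦3, 6↦5]  zeros at y ∈ {0}
  x = 1: [0↦4, 1↦0, 2↦3, 3↦6, 4↦2, 5↦5, 6↦1]  zeros at y ∈ {1}
  x = 2: [0↦6, 1↦3, 2↦0, 3↦4, 4↦1, 5↦5, 6↦2]  zeros at y ∈ {2}
  x = 3: [0↦6, 1↦4, 2↦2, 3↦0, 4↦5, 5↦3, 6↦1]  zeros at y ∈ {3}
  x = 4: [0↦4, 1↦3, 2↦2, 3↦1, 4↦0, 5↦6, 6↦5]  zeros at y ∈ {4}
  x = 5: [0↦0, 1↦0, 2↦0, 3↦0, 4↦0, 5↦0, 6↦0]  zeros at y ∈ {0, 1, 2, 3, 4, 5, 6}
  x = 6: [0↦1, 1↦2, 2↦3, 3↦4, 4↦5, 5↦6, 6↦0]  zeros at y ∈ {6}
Collecting zeros: affine points = {(0, 0), (1, 1), (2, 2), (3, 3), (4, 4), (5, 0), (5, 1), (5, 2), (5, 3), (5, 4), (5, 5), (5, 6), (6, 6)}.
Total count |C(F_7)_aff| = 13.


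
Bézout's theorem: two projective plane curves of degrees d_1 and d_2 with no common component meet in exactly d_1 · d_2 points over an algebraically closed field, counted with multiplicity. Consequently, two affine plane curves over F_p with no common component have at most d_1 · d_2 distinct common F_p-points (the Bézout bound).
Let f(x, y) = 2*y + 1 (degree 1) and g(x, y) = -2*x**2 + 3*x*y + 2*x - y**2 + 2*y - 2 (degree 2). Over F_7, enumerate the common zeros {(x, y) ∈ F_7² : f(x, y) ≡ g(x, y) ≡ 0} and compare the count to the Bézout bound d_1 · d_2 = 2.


Common zeros: {(4, 3), (5, 3)}; count = 2; Bézout bound = 2.

deg(f) = 1, deg(g) = 2, so Bézout bound = 2.
Scan x ∈ F_7. For each x, list the y ∈ F_7 with f(x, y) ≡ 0 and those with g(x, y) ≡ 0 (mod 7); the common zeros in that column are the intersection.
  x = 0: f ≡ 0 at y ∈ {3}; g ≡ 0 at y ∈ ∅; common: ∅.
  x = 1: f ≡ 0 at y ∈ {3}; g ≡ 0 at y ∈ ∅; common: ∅.
  x = 2: f ≡ 0 at y ∈ {3}; g ≡ 0 at y ∈ ∅; common: ∅.
  x = 3: f ≡ 0 at y ∈ {3}; g ≡ 0 at y ∈ {0, 4}; common: ∅.
  x = 4: f ≡ 0 at y ∈ {3}; g ≡ 0 at y ∈ {3, 4}; common: {3}.
  x = 5: f ≡ 0 at y ∈ {3}; g ≡ 0 at y ∈ {0, 3}; common: {3}.
  x = 6: f ≡ 0 at y ∈ {3}; g ≡ 0 at y ∈ ∅; common: ∅.
Collecting: common zeros = {(4, 3), (5, 3)}, so the count is 2.
Comparison with the Bézout bound: 2 ≤ 2 = deg(f)·deg(g), as expected for curves with no common component (the bound is attained).


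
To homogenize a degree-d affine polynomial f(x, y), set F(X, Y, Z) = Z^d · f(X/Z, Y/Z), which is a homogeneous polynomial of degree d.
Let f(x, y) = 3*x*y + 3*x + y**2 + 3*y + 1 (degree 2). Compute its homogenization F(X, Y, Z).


F(X, Y, Z) = 3*X*Y + 3*X*Z + Y**2 + 3*Y*Z + Z**2

deg(f) = 2.
Substitute x = X/Z, y = Y/Z into f, then multiply by Z^2.
  monomial 3·x^1·y^1 ↦ 3·X^1·Y^1·Z^0.
  monomial 3·x^1·y^0 ↦ 3·X^1·Y^0·Z^1.
  monomial 1·x^0·y^2 ↦ 1·X^0·Y^2·Z^0.
  monomial 3·x^0·y^1 ↦ 3·X^0·Y^1·Z^1.
  monomial 1·x^0·y^0 ↦ 1·X^0·Y^0·Z^2.
Collecting: F(X, Y, Z) = 3*X*Y + 3*X*Z + Y**2 + 3*Y*Z + Z**2.


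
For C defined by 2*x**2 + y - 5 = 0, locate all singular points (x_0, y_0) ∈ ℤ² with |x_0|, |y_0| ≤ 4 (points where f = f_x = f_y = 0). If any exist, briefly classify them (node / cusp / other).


No singular points in the scanned grid; C is smooth there.

Compute partial derivatives:
  f_x = 4*x.
  f_y = 1.
f_y = 1 is a nonzero constant, so f_y never vanishes: no point (x, y) can satisfy f = f_x = f_y = 0. In particular no (x, y) ∈ {−4, ..., 4}² is singular; the curve is smooth.


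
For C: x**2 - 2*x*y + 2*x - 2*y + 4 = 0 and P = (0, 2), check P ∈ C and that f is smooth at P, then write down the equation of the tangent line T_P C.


Tangent line at P: -2*x - 2*y + 4 = 0.

Step 1: f(0, 2) = 0, so P lies on C.
Step 2: partial derivatives
  f_x(x, y) = 2*x - 2*y + 2, f_y(x, y) = -2*x - 2.
  f_x(P) = -2, f_y(P) = -2 (gradient nonzero, so P is smooth).
Step 3: tangent line at P: -2·(x − 0) + -2·(y − 2) = 0.
Expanding: -2*x - 2*y + 4 = 0.


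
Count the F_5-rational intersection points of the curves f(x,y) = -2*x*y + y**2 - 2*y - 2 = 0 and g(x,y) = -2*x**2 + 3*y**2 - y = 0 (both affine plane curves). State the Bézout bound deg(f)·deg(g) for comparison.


Common zeros: {(1, 1)}; count = 1; Bézout bound = 4.

deg(f) = 2, deg(g) = 2, so Bézout bound = 4.
Scan x ∈ F_5. For each x, list the y ∈ F_5 with f(x, y) ≡ 0 and those with g(x, y) ≡ 0 (mod 5); the common zeros in that column are the intersection.
  x = 0: f ≡ 0 at y ∈ ∅; g ≡ 0 at y ∈ {0, 2}; common: ∅.
  x = 1: f ≡ 0 at y ∈ {1, 3}; g ≡ 0 at y ∈ {1}; common: {1}.
  x = 2: f ≡ 0 at y ∈ {2, 4}; g ≡ 0 at y ∈ ∅; common: ∅.
  x = 3: f ≡ 0 at y ∈ ∅; g ≡ 0 at y ∈ ∅; common: ∅.
  x = 4: f ≡ 0 at y ∈ ∅; g ≡ 0 at y ∈ {1}; common: ∅.
Collecting: common zeros = {(1, 1)}, so the count is 1.
Comparison with the Bézout bound: 1 ≤ 4 = deg(f)·deg(g), as expected for curves with no common component (the affine F_5-count falls short of the bound because intersections may lie at infinity, over extension fields, or carry multiplicity).


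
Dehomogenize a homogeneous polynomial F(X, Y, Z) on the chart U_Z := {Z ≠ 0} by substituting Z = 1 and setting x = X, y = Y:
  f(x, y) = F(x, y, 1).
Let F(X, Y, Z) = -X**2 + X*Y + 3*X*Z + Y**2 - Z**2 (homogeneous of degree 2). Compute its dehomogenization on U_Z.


f(x, y) = -x**2 + x*y + 3*x + y**2 - 1

On U_Z we set Z = 1. Each monomial c·X^i·Y^j·Z^k in F becomes c·x^i·y^j·1^k = c·x^i·y^j.
Substituting Z = 1: F(X, Y, 1) = -x**2 + x*y + 3*x + y**2 - 1.
Note: deg(f) ≤ deg(F) = 2; strict inequality happens when F is divisible by Z (lost terms).


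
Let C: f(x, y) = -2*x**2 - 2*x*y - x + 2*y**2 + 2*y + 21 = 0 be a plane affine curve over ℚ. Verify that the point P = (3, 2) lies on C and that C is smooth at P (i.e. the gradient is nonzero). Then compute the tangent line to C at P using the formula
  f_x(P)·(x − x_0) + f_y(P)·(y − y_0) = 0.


Tangent line at P: -17*x + 4*y + 43 = 0.

Step 1: f(3, 2) = 0, so P lies on C.
Step 2: partial derivatives
  f_x(x, y) = -4*x - 2*y - 1, f_y(x, y) = -2*x + 4*y + 2.
  f_x(P) = -17, f_y(P) = 4 (gradient nonzero, so P is smooth).
Step 3: tangent line at P: -17·(x − 3) + 4·(y − 2) = 0.
Expanding: -17*x + 4*y + 43 = 0.


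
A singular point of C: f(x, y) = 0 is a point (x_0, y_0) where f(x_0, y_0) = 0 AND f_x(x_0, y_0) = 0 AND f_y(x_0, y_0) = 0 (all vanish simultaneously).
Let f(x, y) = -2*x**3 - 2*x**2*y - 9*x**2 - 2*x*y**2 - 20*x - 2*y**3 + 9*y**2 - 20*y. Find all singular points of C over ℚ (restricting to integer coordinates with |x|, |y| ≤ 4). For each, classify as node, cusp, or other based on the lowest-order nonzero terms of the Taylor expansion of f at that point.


Singular points: {(-2, 2)}; classification: node.

Compute partial derivatives:
  f_x = -6*x**2 - 4*x*y - 18*x - 2*y**2 - 20.
  f_y = -2*x**2 - 4*x*y - 6*y**2 + 18*y - 20.
Scan x_0 ∈ {−4, ..., 4}. For each x_0, f_y(x_0, y) is a polynomial in y; find its integer roots y ∈ {−4, ..., 4}, then test f_x and f at those candidates.
  x = -4: f_y(-4, y) = -6*y**2 + 34*y - 52; no integer root y with |y| ≤ 4.
  x = -3: f_y(-3, y) = -6*y**2 + 30*y - 38; no integer root y with |y| ≤ 4.
  x = -2: f_y(-2, y) = -6*y**2 + 26*y - 28; vanishes at y ∈ {2}. (-2, 2): f_x = 0, f = 0 — SINGULAR.
  x = -1: f_y(-1, y) = -6*y**2 + 22*y - 22; no integer root y with |y| ≤ 4.
  x = 0: f_y(0, y) = -6*y**2 + 18*y - 20; no integer root y with |y| ≤ 4.
  x = 1: f_y(1, y) = -6*y**2 + 14*y - 22; no integer root y with |y| ≤ 4.
  x = 2: f_y(2, y) = -6*y**2 + 10*y - 28; no integer root y with |y| ≤ 4.
  x = 3: f_y(3, y) = -6*y**2 + 6*y - 38; no integer root y with |y| ≤ 4.
  x = 4: f_y(4, y) = -6*y**2 + 2*y - 52; no integer root y with |y| ≤ 4.
Only singular point on the grid: (-2, 2).
Classify: substitute x = -2 + u, y = 2 + v and expand: f = -2*u**3 - 2*u**2*v - u**2 - 2*u*v**2 - 2*v**3 + v**2.
No constant or linear terms (consistent with a singular point). Quadratic part: -u**2 + v**2. Cubic part: -2*u**3 - 2*u**2*v - 2*u*v**2 - 2*v**3.
The quadratic part v**2 - u**2 = (v − u)(v + u) splits into two distinct linear factors, so there are two distinct tangent lines y − 2 = ±(x − -2) — this is a node (ordinary double point).
Classification: node.


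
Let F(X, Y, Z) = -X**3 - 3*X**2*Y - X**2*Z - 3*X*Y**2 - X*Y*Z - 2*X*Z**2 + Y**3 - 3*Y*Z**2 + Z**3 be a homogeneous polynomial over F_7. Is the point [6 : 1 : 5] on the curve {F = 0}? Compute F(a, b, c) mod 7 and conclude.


F(6,1,5) ≡ 4 (mod 7); P is NOT on the curve.

Evaluate F(6, 1, 5) term-by-term (mod 7).
  -X**3 ↦ -1·216·1·1 = -216
  -3*X**2*Y ↦ -3·36·1·1 = -108
  -X**2*Z ↦ -1·36·1·5 = -180
  -3*X*Y**2 ↦ -3·6·1·1 = -18
  -X*Y*Z ↦ -1·6·1·5 = -30
  -2*X*Z**2 ↦ -2·6·1·25 = -300
  Y**3 ↦ 1·1·1·1 = 1
  -3*Y*Z**2 ↦ -3·1·1·25 = -75
  Z**3 ↦ 1·1·1·125 = 125
Sum: F(6, 1, 5) = (-216) + (-108) + (-180) + (-18) + (-30) + (-300) + (1) + (-75) + (125) = -801.
Reducing mod 7: -801 ≡ 4 (mod 7).
Since F(a, b, c) ≡ 4 ≠ 0 (mod 7), P does NOT lie on the curve.


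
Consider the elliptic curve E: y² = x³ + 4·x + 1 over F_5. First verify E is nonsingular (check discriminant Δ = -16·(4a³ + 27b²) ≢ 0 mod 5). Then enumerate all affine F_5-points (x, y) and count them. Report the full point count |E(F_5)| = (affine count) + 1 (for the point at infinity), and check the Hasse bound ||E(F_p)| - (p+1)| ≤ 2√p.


Affine points = {(0, 1), (0, 4), (1, 1), (1, 4), (3, 0), (4, 1), (4, 4)}; affine count = 7; |E(F_5)| = 8.

Discriminant check: Δ ∝ 4a³ + 27b² = 4·4³ + 27·1² = 4·64 + 27·1 ≡ 3 (mod 5). Nonzero ⇒ E is nonsingular.
For each x ∈ F_5, compute rhs = x³ + 4·x + 1 mod 5, then count y ∈ F_5 with y² ≡ rhs.
  x = 0: rhs = 1, matching y values: 1, 4 (2 points).
  x = 1: rhs = 1, matching y values: 1, 4 (2 points).
  x = 2: rhs = 2, matching y values: none (0 points).
  x = 3: rhs = 0, matching y values: 0 (1 points).
  x = 4: rhs = 1, matching y values: 1, 4 (2 points).
Total affine count: 7.
Full point count |E(F_5)| = 7 + 1 = 8.
Hasse bound: |8 − (5+1)| = |2| = 2 ≤ 2√5 ≈ 4.4721 ✓.


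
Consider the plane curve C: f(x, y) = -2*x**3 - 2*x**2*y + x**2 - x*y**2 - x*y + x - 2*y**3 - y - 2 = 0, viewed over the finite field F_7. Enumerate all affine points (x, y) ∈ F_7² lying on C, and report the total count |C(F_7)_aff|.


Affine F_7-points: {(1, 3), (3, 4), (6, 0)}; count = 3.

For each of the 49 pairs (x, y) ∈ F_7², evaluate f(x, y) mod 7. Record the zeros.
  x = 0: [0↦5, 1↦2, 2↦1, 3↦4, 4↦6, 5↦2, 6↦1]  zeros at y ∈ ∅
  x = 1: [0↦5, 1↦5, 2↦5, 3↦0, 4↦6, 5↦4, 6↦3]  zeros at y ∈ {3}
  x = 2: [0↦2, 1↦1, 2↦5, 3↦2, 4↦1, 5↦4, 6↦6]  zeros at y ∈ ∅
  x = 3: [0↦5, 1↦6, 2↦3, 3↦5, 4↦0, 5↦4, 6↦5]  zeros at y ∈ {4}
  x = 4: [0↦2, 1↦1, 2↦1, 3↦4, 4↦5, 5↦6, 6↦2]  zeros at y ∈ ∅
  x = 5: [0↦2, 1↦2, 2↦1, 3↦1, 4↦4, 5↦5, 6↦6]  zeros at y ∈ ∅
  x = 6: [0↦0, 1↦4, 2↦5, 3↦5, 4↦6, 5↦3, 6↦5]  zeros at y ∈ {0}
Collecting zeros: affine points = {(1, 3), (3, 4), (6, 0)}.
Total count |C(F_7)_aff| = 3.


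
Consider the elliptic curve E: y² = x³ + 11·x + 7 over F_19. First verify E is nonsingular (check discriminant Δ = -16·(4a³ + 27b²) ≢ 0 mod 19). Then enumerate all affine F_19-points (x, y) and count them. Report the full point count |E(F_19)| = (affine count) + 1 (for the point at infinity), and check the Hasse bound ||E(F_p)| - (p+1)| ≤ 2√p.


Affine points = {(0, 8), (0, 11), (1, 0), (4, 1), (4, 18), (5, 4), (5, 15), (6, 2), (6, 17), (7, 3), (7, 16), (12, 9), (12, 10), (14, 6), (14, 13), (16, 2), (16, 17)}; affine count = 17; |E(F_19)| = 18.

Discriminant check: Δ ∝ 4a³ + 27b² = 4·11³ + 27·7² = 4·1331 + 27·49 ≡ 16 (mod 19). Nonzero ⇒ E is nonsingular.
For each x ∈ F_19, compute rhs = x³ + 11·x + 7 mod 19, then count y ∈ F_19 with y² ≡ rhs.
  x = 0: rhs = 7, matching y values: 8, 11 (2 points).
  x = 1: rhs = 0, matching y values: 0 (1 points).
  x = 2: rhs = 18, matching y values: none (0 points).
  x = 3: rhs = 10, matching y values: none (0 points).
  x = 4: rhs = 1, matching y values: 1, 18 (2 points).
  x = 5: rhs = 16, matching y values: 4, 15 (2 points).
  x = 6: rhs = 4, matching y values: 2, 17 (2 points).
  x = 7: rhs = 9, matching y values: 3, 16 (2 points).
  x = 8: rhs = 18, matching y values: none (0 points).
  x = 9: rhs = 18, matching y values: none (0 points).
  x = 10: rhs = 15, matching y values: none (0 points).
  x = 11: rhs = 15, matching y values: none (0 points).
  x = 12: rhs = 5, matching y values: 9, 10 (2 points).
  x = 13: rhs = 10, matching y values: none (0 points).
  x = 14: rhs = 17, matching y values: 6, 13 (2 points).
  x = 15: rhs = 13, matching y values: none (0 points).
  x = 16: rhs = 4, matching y values: 2, 17 (2 points).
  x = 17: rhs = 15, matching y values: none (0 points).
  x = 18: rhs = 14, matching y values: none (0 points).
Total affine count: 17.
Full point count |E(F_19)| = 17 + 1 = 18.
Hasse bound: |18 − (19+1)| = |-2| = 2 ≤ 2√19 ≈ 8.7178 ✓.
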